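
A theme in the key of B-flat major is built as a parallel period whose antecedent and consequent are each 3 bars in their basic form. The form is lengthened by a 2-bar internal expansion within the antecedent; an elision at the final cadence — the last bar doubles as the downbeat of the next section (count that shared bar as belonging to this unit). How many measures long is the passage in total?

Basic parallel period: 3 + 3 = 6 bars.
6 (basic form) + 2 (internal expansion) = 8.
The elision shares a bar with the next section but does not change this unit's count.

8 measures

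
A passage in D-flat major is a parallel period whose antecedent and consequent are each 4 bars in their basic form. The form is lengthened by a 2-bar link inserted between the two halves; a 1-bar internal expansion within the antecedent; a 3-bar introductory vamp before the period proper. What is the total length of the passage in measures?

Basic parallel period: 4 + 4 = 8 bars.
8 (basic form) + 2 (link) + 1 (internal expansion) + 3 (introduction) = 14.

14 measures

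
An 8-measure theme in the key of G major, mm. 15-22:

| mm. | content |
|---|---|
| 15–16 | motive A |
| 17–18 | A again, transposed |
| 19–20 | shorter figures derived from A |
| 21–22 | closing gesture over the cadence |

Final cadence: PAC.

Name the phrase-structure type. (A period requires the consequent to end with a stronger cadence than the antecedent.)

Basic idea (mm. 15–16) + its repetition (mm. 17–18) form the presentation; fragmentation and cadence (mm. 19–22) form the continuation — the 8-bar whole is a sentence.

sentence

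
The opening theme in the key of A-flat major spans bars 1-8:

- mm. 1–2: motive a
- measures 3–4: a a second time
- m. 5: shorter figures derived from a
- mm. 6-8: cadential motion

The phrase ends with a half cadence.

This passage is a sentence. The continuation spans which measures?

After the presentation (measures 1–4), the continuation covers the fragmentation through the cadence: bars 5–8.

measures 5–8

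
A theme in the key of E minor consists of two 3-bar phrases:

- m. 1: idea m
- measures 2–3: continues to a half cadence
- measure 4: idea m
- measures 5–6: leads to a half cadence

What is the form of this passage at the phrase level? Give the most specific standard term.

Both phrases have the same opening (m) and the same cadence (half cadence): the second is a restatement, not a consequent, so this is a repeated phrase rather than a period.

repeated phrase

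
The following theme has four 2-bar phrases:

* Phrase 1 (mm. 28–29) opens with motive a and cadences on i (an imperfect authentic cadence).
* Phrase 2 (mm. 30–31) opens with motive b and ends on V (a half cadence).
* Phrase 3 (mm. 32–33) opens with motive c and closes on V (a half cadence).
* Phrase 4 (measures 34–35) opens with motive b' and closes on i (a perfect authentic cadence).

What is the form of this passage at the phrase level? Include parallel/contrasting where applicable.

contrasting double period

Four phrases in two halves: the first half (mm. 28-31) ends with a half cadence, the second (measures 32–35) with a perfect authentic cadence — a large antecedent–consequent pair, i.e. a double period.
Phrase 3 begins with different material from phrase 1, making it contrasting.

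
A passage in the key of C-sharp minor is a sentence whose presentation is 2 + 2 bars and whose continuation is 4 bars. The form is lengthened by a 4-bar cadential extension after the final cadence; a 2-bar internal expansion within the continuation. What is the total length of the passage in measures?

Basic sentence: 2 + 2 + 4 = 8 bars.
8 (basic form) + 4 (cadential extension) + 2 (internal expansion) = 14.

14 measures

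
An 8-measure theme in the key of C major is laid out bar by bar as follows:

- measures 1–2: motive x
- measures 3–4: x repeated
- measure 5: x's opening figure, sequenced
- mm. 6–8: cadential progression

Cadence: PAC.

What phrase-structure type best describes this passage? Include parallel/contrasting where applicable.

sentence

Basic idea (mm. 1-2) + its repetition (mm. 3–4) form the presentation; fragmentation and cadence (bars 5-8) form the continuation — the 8-bar whole is a sentence.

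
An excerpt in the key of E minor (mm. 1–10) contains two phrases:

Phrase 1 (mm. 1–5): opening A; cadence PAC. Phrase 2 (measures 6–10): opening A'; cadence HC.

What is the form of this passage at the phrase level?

phrase group

The second phrase closes with a half cadence, which is not stronger than the first phrase's perfect authentic cadence; without a weak→strong cadential pair there is no antecedent–consequent relationship, so this is a phrase group rather than a period.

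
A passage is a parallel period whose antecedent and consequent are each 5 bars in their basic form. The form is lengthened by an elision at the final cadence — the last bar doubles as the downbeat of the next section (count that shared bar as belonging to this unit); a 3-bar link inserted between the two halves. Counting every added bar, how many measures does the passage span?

13 measures

Basic parallel period: 5 + 5 = 10 bars.
10 (basic form) + 3 (link) = 13.
The elision shares a bar with the next section but does not change this unit's count.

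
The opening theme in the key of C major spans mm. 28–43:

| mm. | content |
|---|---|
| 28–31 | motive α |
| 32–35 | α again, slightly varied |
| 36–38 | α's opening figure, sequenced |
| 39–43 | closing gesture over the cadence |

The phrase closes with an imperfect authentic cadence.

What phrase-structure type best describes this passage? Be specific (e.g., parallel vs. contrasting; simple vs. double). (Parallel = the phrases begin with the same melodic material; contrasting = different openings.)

sentence

Basic idea (mm. 28–31) + its repetition (mm. 32–35) form the presentation; fragmentation and cadence (mm. 36–43) form the continuation — the 16-bar whole is a sentence.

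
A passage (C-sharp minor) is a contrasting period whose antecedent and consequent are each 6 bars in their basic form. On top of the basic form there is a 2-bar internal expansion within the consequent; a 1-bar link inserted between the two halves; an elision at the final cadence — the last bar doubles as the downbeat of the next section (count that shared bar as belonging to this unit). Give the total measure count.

15 measures

Basic contrasting period: 6 + 6 = 12 bars.
12 (basic form) + 2 (internal expansion) + 1 (link) = 15.
The elision shares a bar with the next section but does not change this unit's count.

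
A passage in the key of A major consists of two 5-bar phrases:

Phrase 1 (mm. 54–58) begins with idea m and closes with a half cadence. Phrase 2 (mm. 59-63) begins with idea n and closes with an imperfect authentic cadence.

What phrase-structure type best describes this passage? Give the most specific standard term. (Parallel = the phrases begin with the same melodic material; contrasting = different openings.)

Phrase 1 ends with a half cadence (weaker) and phrase 2 with an imperfect authentic cadence (stronger): antecedent + consequent = a period.
The two phrases open with different material (m / n), so the period is contrasting.

contrasting period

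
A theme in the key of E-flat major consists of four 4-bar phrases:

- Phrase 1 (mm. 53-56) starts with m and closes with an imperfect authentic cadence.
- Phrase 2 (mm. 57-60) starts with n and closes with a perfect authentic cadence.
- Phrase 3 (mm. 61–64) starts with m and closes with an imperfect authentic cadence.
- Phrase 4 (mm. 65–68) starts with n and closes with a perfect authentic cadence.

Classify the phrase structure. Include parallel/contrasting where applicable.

repeated period

The cadence pattern IAC–PAC–IAC–PAC is weak–strong twice, and phrases 3–4 restate phrases 1–2: a period heard twice, not a double period (which would end weakly at phrase 2).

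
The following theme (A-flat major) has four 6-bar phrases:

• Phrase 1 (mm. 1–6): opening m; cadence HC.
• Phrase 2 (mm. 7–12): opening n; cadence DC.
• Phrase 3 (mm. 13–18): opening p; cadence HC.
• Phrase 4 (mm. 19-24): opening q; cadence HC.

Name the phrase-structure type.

phrase group

Phrase 4 ends with a half cadence, no stronger than phrase 2's deceptive cadence, so the four phrases do not form a double period; nor do phrases 3–4 duplicate 1–2, so it is not a repeated period. With no phrase reaching a conclusive cadence, the passage is a phrase group.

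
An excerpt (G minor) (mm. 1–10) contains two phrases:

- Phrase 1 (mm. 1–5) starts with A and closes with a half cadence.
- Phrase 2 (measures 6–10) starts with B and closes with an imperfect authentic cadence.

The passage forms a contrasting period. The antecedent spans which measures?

measures 1–5

The antecedent is the phrase ending with the weaker cadence (half cadence, phrase 1) and the consequent the one ending more conclusively (imperfect authentic cadence, phrase 2); the antecedent is mm. 1–5.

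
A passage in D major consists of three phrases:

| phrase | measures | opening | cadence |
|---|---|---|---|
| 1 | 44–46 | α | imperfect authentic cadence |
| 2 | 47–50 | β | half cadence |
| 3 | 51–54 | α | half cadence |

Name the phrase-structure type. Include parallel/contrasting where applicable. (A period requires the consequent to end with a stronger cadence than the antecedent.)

The final phrase closes with a half cadence, which is not stronger than the preceding half cadence; the 3 phrases lack an overall antecedent–consequent design and so form a phrase group.

phrase group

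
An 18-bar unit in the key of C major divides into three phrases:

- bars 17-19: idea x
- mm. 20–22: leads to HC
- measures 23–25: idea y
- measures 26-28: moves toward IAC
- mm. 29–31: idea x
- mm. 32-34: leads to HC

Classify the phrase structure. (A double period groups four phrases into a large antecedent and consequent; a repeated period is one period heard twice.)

The final phrase closes with a half cadence, which is not stronger than the preceding imperfect authentic cadence; the 3 phrases lack an overall antecedent–consequent design and so form a phrase group.

phrase group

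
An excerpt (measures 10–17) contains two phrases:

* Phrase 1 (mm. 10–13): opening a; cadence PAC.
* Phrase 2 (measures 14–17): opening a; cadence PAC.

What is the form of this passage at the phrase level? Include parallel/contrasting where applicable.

repeated phrase

Both phrases have the same opening (a) and the same cadence (perfect authentic cadence): the second is a restatement, not a consequent, so this is a repeated phrase rather than a period.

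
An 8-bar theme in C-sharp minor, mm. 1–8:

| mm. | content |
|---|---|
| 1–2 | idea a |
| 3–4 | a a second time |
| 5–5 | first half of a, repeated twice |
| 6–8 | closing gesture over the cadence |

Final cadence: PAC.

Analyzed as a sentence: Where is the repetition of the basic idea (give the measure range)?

The presentation of a sentence is the basic idea (mm. 1–2) plus its repetition (measures 3–4); the repetition of the basic idea is therefore mm. 3-4.

measures 3–4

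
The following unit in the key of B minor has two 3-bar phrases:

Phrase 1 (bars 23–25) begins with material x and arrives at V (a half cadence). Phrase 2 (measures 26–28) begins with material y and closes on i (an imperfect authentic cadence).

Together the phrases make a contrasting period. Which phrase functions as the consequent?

The phrase ending with the weaker cadence (half cadence) is the antecedent; the one ending more conclusively (imperfect authentic cadence) is the consequent. The consequent is phrase 2.

phrase 2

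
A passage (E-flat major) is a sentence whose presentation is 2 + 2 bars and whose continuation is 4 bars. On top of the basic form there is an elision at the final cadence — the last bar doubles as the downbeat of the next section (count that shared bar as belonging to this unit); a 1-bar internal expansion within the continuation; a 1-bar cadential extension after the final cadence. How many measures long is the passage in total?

10 measures

Basic sentence: 2 + 2 + 4 = 8 bars.
8 (basic form) + 1 (internal expansion) + 1 (cadential extension) = 10.
The elision shares a bar with the next section but does not change this unit's count.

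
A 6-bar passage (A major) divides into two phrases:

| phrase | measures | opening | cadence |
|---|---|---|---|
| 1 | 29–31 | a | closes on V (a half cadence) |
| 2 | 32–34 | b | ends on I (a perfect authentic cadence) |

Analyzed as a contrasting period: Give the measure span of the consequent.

The antecedent is the phrase ending with the weaker cadence (half cadence, phrase 1) and the consequent the one ending more conclusively (perfect authentic cadence, phrase 2); the consequent is mm. 32-34.

measures 32–34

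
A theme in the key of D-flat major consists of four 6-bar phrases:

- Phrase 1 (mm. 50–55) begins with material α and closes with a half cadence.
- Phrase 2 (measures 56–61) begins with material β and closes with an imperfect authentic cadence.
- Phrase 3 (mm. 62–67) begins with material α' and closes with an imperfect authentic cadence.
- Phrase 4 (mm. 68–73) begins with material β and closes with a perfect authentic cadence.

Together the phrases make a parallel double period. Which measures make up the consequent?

measures 62–73

In a double period the first pair of phrases (ending imperfect authentic cadence) is the large antecedent and the second pair (ending perfect authentic cadence) is the large consequent; the consequent is measures 62–73.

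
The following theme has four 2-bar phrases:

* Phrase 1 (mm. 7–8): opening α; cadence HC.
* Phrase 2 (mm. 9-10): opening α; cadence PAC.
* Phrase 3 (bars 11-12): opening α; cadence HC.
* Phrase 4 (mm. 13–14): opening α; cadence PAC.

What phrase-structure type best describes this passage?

repeated period

The cadence pattern HC–PAC–HC–PAC is weak–strong twice, and phrases 3–4 restate phrases 1–2: a period heard twice, not a double period (which would end weakly at phrase 2).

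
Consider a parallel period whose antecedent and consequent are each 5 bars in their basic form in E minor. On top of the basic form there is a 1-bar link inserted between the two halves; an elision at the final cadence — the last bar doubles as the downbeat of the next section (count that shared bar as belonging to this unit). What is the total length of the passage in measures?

Basic parallel period: 5 + 5 = 10 bars.
10 (basic form) + 1 (link) = 11.
The elision shares a bar with the next section but does not change this unit's count.

11 measures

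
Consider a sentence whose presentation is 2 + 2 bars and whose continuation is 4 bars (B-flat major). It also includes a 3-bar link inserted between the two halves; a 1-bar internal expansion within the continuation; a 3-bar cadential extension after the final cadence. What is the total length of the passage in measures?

15 measures

Basic sentence: 2 + 2 + 4 = 8 bars.
8 (basic form) + 3 (link) + 1 (internal expansion) + 3 (cadential extension) = 15.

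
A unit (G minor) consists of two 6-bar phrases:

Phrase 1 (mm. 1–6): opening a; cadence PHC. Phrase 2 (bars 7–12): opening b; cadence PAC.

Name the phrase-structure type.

Phrase 1 ends with a Phrygian half cadence (weaker) and phrase 2 with a perfect authentic cadence (stronger): antecedent + consequent = a period.
The two phrases open with different material (a / b), so the period is contrasting.

contrasting period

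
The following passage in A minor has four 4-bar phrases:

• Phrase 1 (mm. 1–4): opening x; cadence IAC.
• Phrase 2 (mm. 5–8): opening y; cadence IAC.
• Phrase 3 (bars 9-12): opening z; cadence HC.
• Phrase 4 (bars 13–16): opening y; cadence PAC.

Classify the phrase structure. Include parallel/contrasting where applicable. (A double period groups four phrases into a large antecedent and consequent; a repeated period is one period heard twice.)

Four phrases in two halves: the first half (mm. 1-8) ends with an imperfect authentic cadence, the second (measures 9-16) with a perfect authentic cadence — a large antecedent–consequent pair, i.e. a double period.
Phrase 3 begins with different material from phrase 1, making it contrasting.

contrasting double period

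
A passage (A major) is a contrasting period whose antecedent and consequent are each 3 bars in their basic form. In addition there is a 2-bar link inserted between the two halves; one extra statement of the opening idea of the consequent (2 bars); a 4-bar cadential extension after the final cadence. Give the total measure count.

14 measures

Basic contrasting period: 3 + 3 = 6 bars.
6 (basic form) + 2 (link) + 2 (extra statement) + 4 (cadential extension) = 14.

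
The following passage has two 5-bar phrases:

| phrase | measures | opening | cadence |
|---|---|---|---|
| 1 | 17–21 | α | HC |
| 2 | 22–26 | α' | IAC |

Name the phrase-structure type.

Phrase 1 ends with a half cadence (weaker) and phrase 2 with an imperfect authentic cadence (stronger): antecedent + consequent = a period.
The two phrases open with the same material (α / α'), so the period is parallel.

parallel period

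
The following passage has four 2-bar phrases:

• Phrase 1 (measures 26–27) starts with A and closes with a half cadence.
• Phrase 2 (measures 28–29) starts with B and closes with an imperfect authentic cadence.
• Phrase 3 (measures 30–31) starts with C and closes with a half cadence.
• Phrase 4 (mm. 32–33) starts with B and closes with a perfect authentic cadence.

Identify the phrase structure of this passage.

Four phrases in two halves: the first half (mm. 26–29) ends with an imperfect authentic cadence, the second (measures 30-33) with a perfect authentic cadence — a large antecedent–consequent pair, i.e. a double period.
Phrase 3 begins with different material from phrase 1, making it contrasting.

contrasting double period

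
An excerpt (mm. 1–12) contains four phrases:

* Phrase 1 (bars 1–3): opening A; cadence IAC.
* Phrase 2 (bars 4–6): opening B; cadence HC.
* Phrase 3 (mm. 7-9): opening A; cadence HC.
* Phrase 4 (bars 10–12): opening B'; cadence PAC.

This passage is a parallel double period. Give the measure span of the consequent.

measures 7–12

In a double period the four phrases pair into a large antecedent (phrases 1–2, ending half cadence) and a large consequent (phrases 3–4, ending perfect authentic cadence). The consequent spans mm. 7–12.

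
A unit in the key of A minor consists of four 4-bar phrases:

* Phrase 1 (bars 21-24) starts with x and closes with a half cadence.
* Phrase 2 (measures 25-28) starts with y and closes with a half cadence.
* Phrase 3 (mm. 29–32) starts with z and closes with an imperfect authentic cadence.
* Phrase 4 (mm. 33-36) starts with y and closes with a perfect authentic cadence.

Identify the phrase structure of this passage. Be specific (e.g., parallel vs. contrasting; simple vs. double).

contrasting double period

Four phrases in two halves: the first half (bars 21–28) ends with a half cadence, the second (bars 29–36) with a perfect authentic cadence — a large antecedent–consequent pair, i.e. a double period.
Phrase 3 begins with different material from phrase 1, making it contrasting.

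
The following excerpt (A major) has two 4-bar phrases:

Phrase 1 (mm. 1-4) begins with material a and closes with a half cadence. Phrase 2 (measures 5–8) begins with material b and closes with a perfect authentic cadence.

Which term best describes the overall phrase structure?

contrasting period

Phrase 1 ends with a half cadence (weaker) and phrase 2 with a perfect authentic cadence (stronger): antecedent + consequent = a period.
The two phrases open with different material (a / b), so the period is contrasting.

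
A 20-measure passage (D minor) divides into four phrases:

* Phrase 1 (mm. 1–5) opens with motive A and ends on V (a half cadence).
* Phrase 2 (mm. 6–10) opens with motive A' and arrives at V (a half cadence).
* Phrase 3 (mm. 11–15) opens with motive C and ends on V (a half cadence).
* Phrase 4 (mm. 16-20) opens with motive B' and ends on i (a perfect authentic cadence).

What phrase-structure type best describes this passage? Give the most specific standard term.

contrasting double period

Four phrases in two halves: the first half (bars 1–10) ends with a half cadence, the second (bars 11–20) with a perfect authentic cadence — a large antecedent–consequent pair, i.e. a double period.
Phrase 3 begins with different material from phrase 1, making it contrasting.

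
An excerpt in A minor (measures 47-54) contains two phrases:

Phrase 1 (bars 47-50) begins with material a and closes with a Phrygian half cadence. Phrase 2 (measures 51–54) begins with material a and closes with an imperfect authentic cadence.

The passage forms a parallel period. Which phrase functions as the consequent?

The phrase ending with the weaker cadence (Phrygian half cadence) is the antecedent; the one ending more conclusively (imperfect authentic cadence) is the consequent. The consequent is phrase 2.

phrase 2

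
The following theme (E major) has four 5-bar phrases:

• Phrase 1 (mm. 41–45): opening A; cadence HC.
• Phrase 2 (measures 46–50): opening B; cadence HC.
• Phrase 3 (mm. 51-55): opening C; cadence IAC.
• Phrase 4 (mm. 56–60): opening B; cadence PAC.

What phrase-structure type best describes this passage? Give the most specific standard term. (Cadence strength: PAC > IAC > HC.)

Four phrases in two halves: the first half (bars 41-50) ends with a half cadence, the second (bars 51-60) with a perfect authentic cadence — a large antecedent–consequent pair, i.e. a double period.
Phrase 3 begins with different material from phrase 1, making it contrasting.

contrasting double period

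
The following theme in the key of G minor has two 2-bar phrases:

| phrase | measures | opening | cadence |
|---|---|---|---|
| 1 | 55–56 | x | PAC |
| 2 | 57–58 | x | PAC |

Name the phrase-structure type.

repeated phrase

Both phrases have the same opening (x) and the same cadence (perfect authentic cadence): the second is a restatement, not a consequent, so this is a repeated phrase rather than a period.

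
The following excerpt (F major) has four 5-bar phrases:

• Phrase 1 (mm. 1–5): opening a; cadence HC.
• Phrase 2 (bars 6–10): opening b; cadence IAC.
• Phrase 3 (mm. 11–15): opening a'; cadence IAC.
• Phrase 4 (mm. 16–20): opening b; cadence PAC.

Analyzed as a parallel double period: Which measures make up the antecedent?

measures 1–10

In a double period the four phrases pair into a large antecedent (phrases 1–2, ending imperfect authentic cadence) and a large consequent (phrases 3–4, ending perfect authentic cadence). The antecedent spans mm. 1-10.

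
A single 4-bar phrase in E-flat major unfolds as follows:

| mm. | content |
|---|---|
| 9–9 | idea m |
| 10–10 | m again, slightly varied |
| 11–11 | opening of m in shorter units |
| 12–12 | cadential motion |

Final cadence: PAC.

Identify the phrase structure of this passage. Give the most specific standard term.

sentence

Basic idea (measure 9) + its repetition (m. 10) form the presentation; fragmentation and cadence (mm. 11-12) form the continuation — the 4-bar whole is a sentence.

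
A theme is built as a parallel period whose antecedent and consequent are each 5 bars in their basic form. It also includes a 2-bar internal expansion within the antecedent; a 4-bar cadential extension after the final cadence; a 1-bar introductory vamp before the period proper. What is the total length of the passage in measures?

Basic parallel period: 5 + 5 = 10 bars.
10 (basic form) + 2 (internal expansion) + 4 (cadential extension) + 1 (introduction) = 17.

17 measures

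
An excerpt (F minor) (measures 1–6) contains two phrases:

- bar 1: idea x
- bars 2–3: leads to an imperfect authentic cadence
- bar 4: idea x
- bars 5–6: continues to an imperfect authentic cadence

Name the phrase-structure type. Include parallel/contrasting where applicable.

Both phrases have the same opening (x) and the same cadence (imperfect authentic cadence): the second is a restatement, not a consequent, so this is a repeated phrase rather than a period.

repeated phrase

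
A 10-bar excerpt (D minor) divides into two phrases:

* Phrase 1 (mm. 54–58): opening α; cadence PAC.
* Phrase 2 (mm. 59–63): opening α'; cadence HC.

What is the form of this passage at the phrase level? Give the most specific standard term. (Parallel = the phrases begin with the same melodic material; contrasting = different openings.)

The second phrase closes with a half cadence, which is not stronger than the first phrase's perfect authentic cadence; without a weak→strong cadential pair there is no antecedent–consequent relationship, so this is a phrase group rather than a period.

phrase group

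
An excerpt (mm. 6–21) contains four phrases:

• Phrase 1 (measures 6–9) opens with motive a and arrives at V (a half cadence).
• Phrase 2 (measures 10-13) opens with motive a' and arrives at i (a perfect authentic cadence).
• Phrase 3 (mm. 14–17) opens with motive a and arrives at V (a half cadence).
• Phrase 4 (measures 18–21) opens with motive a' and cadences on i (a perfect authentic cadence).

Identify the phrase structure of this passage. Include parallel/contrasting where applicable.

The cadence pattern HC–PAC–HC–PAC is weak–strong twice, and phrases 3–4 restate phrases 1–2: a period heard twice, not a double period (which would end weakly at phrase 2).

repeated period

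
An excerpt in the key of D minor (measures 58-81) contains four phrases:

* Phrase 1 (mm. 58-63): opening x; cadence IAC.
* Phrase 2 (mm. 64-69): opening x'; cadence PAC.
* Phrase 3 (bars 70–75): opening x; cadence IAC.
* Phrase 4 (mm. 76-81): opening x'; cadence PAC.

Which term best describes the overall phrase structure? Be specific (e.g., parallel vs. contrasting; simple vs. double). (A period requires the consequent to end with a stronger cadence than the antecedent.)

repeated period

The cadence pattern IAC–PAC–IAC–PAC is weak–strong twice, and phrases 3–4 restate phrases 1–2: a period heard twice, not a double period (which would end weakly at phrase 2).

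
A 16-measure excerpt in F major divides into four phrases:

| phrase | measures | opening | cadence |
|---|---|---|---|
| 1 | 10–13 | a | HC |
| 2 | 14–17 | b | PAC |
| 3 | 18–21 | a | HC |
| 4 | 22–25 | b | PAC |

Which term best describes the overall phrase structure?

repeated period

The cadence pattern HC–PAC–HC–PAC is weak–strong twice, and phrases 3–4 restate phrases 1–2: a period heard twice, not a double period (which would end weakly at phrase 2).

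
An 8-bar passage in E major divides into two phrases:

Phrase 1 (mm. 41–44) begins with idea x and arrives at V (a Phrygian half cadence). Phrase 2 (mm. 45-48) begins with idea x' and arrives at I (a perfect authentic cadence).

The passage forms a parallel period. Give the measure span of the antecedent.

The phrase ending with the weaker cadence (Phrygian half cadence) is the antecedent; the one ending more conclusively (perfect authentic cadence) is the consequent. The antecedent is measures 41–44.

measures 41–44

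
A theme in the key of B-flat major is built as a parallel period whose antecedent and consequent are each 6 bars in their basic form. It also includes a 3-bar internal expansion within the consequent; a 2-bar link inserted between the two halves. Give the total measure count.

Basic parallel period: 6 + 6 = 12 bars.
12 (basic form) + 3 (internal expansion) + 2 (link) = 17.

17 measures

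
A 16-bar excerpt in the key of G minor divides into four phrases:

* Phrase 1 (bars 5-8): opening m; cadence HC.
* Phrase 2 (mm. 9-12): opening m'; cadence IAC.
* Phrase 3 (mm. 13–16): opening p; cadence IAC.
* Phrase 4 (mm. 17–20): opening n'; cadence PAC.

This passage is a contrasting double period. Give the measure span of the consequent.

In a double period the four phrases pair into a large antecedent (phrases 1–2, ending imperfect authentic cadence) and a large consequent (phrases 3–4, ending perfect authentic cadence). The consequent spans bars 13-20.

measures 13–20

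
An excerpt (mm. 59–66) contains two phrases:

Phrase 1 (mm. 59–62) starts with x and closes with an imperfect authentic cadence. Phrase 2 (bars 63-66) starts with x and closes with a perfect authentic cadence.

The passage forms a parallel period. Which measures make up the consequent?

The phrase ending with the weaker cadence (imperfect authentic cadence) is the antecedent; the one ending more conclusively (perfect authentic cadence) is the consequent. The consequent is measures 63–66.

measures 63–66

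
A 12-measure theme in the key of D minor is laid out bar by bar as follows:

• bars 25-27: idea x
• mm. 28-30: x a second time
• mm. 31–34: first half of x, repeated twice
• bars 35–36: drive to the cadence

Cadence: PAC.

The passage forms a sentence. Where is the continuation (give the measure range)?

After the presentation (bars 25–30), the continuation covers the fragmentation through the cadence: measures 31–36.

measures 31–36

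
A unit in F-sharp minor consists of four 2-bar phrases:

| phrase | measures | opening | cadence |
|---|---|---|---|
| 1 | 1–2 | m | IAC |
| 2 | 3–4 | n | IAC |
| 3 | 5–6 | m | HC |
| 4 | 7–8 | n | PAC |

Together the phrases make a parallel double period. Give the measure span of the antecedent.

measures 1–4

In a double period the first pair of phrases (ending imperfect authentic cadence) is the large antecedent and the second pair (ending perfect authentic cadence) is the large consequent; the antecedent is measures 1–4.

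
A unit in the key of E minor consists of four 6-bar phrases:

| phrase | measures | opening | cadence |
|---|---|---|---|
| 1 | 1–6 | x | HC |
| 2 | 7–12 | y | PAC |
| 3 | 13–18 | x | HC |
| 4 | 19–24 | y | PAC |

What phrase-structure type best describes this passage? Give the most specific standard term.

repeated period

The cadence pattern HC–PAC–HC–PAC is weak–strong twice, and phrases 3–4 restate phrases 1–2: a period heard twice, not a double period (which would end weakly at phrase 2).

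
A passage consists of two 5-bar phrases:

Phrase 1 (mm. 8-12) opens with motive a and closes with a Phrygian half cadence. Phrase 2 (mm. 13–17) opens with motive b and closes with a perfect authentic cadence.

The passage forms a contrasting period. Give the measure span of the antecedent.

measures 8–12

The phrase ending with the weaker cadence (Phrygian half cadence) is the antecedent; the one ending more conclusively (perfect authentic cadence) is the consequent. The antecedent is measures 8–12.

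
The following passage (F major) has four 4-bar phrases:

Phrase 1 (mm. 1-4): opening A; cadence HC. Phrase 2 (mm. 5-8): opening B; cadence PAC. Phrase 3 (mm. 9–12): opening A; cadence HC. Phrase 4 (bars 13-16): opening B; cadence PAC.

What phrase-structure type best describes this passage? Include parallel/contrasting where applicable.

repeated period

The cadence pattern HC–PAC–HC–PAC is weak–strong twice, and phrases 3–4 restate phrases 1–2: a period heard twice, not a double period (which would end weakly at phrase 2).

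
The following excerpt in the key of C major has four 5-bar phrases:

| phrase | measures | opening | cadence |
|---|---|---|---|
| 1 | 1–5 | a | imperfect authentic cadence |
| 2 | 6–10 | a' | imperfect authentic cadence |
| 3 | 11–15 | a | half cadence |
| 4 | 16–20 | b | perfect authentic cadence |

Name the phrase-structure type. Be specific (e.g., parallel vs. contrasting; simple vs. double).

Four phrases in two halves: the first half (mm. 1–10) ends with an imperfect authentic cadence, the second (measures 11–20) with a perfect authentic cadence — a large antecedent–consequent pair, i.e. a double period.
Phrase 3 begins with the same material as phrase 1, making it parallel.

parallel double period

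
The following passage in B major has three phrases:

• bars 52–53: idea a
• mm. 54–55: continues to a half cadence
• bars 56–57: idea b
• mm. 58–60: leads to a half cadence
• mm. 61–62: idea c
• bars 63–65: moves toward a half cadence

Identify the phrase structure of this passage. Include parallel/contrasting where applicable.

The final phrase closes with a half cadence, which is not stronger than the preceding half cadence; the 3 phrases lack an overall antecedent–consequent design and so form a phrase group.

phrase group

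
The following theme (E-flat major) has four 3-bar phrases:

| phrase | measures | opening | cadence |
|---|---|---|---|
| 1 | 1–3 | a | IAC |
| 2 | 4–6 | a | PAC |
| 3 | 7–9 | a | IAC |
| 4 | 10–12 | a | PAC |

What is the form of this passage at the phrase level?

The cadence pattern IAC–PAC–IAC–PAC is weak–strong twice, and phrases 3–4 restate phrases 1–2: a period heard twice, not a double period (which would end weakly at phrase 2).

repeated period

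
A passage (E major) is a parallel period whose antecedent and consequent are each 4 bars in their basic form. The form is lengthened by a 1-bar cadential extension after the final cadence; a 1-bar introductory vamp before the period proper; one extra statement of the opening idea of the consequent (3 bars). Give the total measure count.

13 measures

Basic parallel period: 4 + 4 = 8 bars.
8 (basic form) + 1 (cadential extension) + 1 (introduction) + 3 (extra statement) = 13.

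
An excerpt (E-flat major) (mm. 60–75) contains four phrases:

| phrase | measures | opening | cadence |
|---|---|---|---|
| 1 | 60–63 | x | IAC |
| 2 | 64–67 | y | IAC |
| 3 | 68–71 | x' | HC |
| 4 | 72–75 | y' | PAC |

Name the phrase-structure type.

Four phrases in two halves: the first half (mm. 60–67) ends with an imperfect authentic cadence, the second (measures 68–75) with a perfect authentic cadence — a large antecedent–consequent pair, i.e. a double period.
Phrase 3 begins with the same material as phrase 1, making it parallel.

parallel double period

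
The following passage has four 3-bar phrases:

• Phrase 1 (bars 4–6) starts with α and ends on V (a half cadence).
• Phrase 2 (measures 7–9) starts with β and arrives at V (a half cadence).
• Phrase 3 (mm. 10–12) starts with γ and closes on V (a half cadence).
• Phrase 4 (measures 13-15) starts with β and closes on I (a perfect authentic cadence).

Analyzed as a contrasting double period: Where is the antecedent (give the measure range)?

measures 4–9

In a double period the four phrases pair into a large antecedent (phrases 1–2, ending half cadence) and a large consequent (phrases 3–4, ending perfect authentic cadence). The antecedent spans bars 4–9.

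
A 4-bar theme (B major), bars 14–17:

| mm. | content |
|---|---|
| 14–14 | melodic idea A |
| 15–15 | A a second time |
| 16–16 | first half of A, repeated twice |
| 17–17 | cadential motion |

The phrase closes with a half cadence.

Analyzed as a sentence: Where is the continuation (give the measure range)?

measures 16–17

After the presentation (measures 14–15), the continuation covers the fragmentation through the cadence: measures 16-17.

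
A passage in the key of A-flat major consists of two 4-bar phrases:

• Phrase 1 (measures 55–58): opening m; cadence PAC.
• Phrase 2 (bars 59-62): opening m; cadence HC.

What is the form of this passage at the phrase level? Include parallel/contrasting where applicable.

The second phrase closes with a half cadence, which is not stronger than the first phrase's perfect authentic cadence; without a weak→strong cadential pair there is no antecedent–consequent relationship, so this is a phrase group rather than a period.

phrase group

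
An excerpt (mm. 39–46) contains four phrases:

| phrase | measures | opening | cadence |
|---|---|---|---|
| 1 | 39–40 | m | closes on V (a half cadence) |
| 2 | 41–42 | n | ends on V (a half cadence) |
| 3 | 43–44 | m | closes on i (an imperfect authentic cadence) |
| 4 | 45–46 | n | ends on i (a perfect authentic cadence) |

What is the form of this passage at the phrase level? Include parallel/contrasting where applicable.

parallel double period

Four phrases in two halves: the first half (mm. 39-42) ends with a half cadence, the second (bars 43–46) with a perfect authentic cadence — a large antecedent–consequent pair, i.e. a double period.
Phrase 3 begins with the same material as phrase 1, making it parallel.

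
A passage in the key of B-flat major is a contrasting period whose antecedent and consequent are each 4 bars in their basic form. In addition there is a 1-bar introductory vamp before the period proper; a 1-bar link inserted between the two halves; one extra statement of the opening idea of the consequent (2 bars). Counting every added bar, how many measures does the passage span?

12 measures

Basic contrasting period: 4 + 4 = 8 bars.
8 (basic form) + 1 (introduction) + 1 (link) + 2 (extra statement) = 12.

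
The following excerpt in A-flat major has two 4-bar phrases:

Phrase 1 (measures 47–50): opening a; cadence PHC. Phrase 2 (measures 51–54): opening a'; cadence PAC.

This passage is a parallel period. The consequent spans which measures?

measures 51–54

The antecedent is the phrase ending with the weaker cadence (Phrygian half cadence, phrase 1) and the consequent the one ending more conclusively (perfect authentic cadence, phrase 2); the consequent is mm. 51–54.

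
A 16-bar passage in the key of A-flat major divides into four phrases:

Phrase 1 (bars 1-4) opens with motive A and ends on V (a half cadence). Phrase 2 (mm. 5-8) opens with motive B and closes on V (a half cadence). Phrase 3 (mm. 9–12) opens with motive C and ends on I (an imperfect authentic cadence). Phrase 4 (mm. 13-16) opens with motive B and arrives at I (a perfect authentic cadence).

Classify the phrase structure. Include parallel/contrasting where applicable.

contrasting double period

Four phrases in two halves: the first half (mm. 1-8) ends with a half cadence, the second (measures 9-16) with a perfect authentic cadence — a large antecedent–consequent pair, i.e. a double period.
Phrase 3 begins with different material from phrase 1, making it contrasting.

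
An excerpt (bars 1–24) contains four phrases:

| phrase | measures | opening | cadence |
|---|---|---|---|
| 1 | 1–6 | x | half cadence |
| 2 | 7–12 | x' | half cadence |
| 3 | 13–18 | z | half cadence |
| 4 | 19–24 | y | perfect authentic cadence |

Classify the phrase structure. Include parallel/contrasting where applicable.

contrasting double period

Four phrases in two halves: the first half (bars 1–12) ends with a half cadence, the second (mm. 13-24) with a perfect authentic cadence — a large antecedent–consequent pair, i.e. a double period.
Phrase 3 begins with different material from phrase 1, making it contrasting.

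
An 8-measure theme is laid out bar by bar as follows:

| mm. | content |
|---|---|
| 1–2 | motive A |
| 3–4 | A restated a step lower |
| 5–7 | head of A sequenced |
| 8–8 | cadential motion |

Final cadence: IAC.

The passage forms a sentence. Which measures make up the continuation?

measures 5–8

After the presentation (mm. 1–4), the continuation covers the fragmentation through the cadence: measures 5–8.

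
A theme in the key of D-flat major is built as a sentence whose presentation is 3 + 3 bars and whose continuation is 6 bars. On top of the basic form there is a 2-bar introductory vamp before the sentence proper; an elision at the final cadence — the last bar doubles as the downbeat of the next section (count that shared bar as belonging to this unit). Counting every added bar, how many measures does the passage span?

14 measures

Basic sentence: 3 + 3 + 6 = 12 bars.
12 (basic form) + 2 (introduction) = 14.
The elision shares a bar with the next section but does not change this unit's count.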